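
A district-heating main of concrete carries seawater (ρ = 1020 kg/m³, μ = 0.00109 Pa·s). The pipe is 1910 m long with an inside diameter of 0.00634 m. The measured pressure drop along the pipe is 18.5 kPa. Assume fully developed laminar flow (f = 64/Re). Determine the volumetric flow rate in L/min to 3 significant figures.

For laminar flow, f = 64/Re with Re = ρVD/μ, so Darcy-Weisbach reduces to ΔP = 32μLV/D². Solving for V: V = ΔP·D²/(32μL) = 1.85e+04·(0.00634)²/(32·0.00109·1910) = 0.01116 m/s.
Check: Re = ρVD/μ = 1020·0.01116·0.00634/0.00109 = 66.22 < 2300, so the laminar assumption holds.
Q = V·A = 0.01116·(π/4·0.00634²) = 3.524e-07 m³/s = 0.0211 L/min.

Q ≈ 0.0211 L/min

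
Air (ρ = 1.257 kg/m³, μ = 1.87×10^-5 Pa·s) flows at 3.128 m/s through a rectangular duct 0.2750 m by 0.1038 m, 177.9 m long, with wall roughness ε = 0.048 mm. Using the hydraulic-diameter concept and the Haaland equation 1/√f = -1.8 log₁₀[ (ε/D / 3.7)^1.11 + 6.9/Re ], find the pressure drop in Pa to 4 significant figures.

ΔP ≈ 172.4 Pa

Hydraulic diameter D_h = 4A/P = 4·(0.275·0.1038)/(2·(0.275+0.1038)) = 0.1142/0.7576 = 0.1507 m.
Re = ρVD_h/μ = 1.257·3.128·0.1507/1.87e-05 = 3.169e+04.
ε/D_h = 4.8e-05/0.1507 = 0.000318; Haaland gives 1/√f = -1.8 log₁₀[3.07e-05+0.000218] = 6.488, so f = 0.02375.
ΔP = f(L/D_h)(ρV²/2) = 0.02375·177.9/0.1507·6.149 = 172.4 Pa.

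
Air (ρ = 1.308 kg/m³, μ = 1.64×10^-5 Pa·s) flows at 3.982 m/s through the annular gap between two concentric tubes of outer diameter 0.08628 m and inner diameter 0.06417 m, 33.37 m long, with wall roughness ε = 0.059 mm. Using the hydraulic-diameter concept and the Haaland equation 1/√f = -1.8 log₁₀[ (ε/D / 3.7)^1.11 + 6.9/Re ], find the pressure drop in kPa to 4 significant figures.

Hydraulic diameter D_h = 4A/P = D_o - D_i = 0.08628 - 0.06417 = 0.02211 m.
Re = ρVD_h/μ = 1.308·3.982·0.02211/1.64e-05 = 7022.
ε/D_h = 5.9e-05/0.02211 = 0.00267; Haaland gives 1/√f = -1.8 log₁₀[0.000325+0.000983] = 5.19, so f = 0.03712.
ΔP = f(L/D_h)(ρV²/2) = 0.03712·33.37/0.02211·10.37 = 581 Pa.
ΔP = 0.5810 kPa.

ΔP ≈ 0.5810 kPa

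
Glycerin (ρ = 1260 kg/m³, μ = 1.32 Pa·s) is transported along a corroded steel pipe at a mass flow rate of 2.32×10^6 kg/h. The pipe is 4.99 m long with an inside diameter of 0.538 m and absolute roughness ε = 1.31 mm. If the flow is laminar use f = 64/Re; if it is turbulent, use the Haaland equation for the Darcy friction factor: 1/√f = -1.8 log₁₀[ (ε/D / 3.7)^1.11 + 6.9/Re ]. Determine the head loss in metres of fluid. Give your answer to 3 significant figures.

ṁ = 2.32×10^6 kg/h = 2.32×10^6/3600 = 644.4 kg/s.
A = πD²/4 = π(0.538)²/4 = 0.2273 m²; mean velocity V = ṁ/(ρA) = 644.4/(1260 · 0.2273) = 2.25 m/s.
Reynolds number Re = ρVD/μ = 1260 · 2.25 · 0.538 / 1.32 = 1155.
Re < 2300 → laminar flow, so f = 64/Re = 64/1155 = 0.05539 (the turbulent correlation is not needed).
Darcy-Weisbach: ΔP = f(L/D)(ρV²/2) = 0.05539·(4.99/0.538)·(1260·2.25²/2) = 0.05539·9.275·3189 = 1638 Pa.
Head loss h_f = ΔP/(ρg) = 1638/(1260·9.81) = 0.133 m.

h_f ≈ 0.133 m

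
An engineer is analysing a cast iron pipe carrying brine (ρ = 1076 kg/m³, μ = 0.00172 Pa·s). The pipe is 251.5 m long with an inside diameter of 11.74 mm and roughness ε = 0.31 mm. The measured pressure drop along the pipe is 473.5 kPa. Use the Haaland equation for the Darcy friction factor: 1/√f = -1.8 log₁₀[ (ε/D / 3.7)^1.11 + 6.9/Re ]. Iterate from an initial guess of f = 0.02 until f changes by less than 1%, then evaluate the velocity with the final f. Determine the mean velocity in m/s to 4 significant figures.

Rearranging Darcy-Weisbach: V = √(2·ΔP·D/(f·L·ρ)). With ε/D = 0.00031/0.01174 = 0.0264, iterate starting from f = 0.02:
  f = 0.02 → V = √(2·4.735e+05·0.01174/(0.02·251.5·1076)) = 1.433 m/s; Re = ρVD/μ = 1.053e+04; f → 0.0574
  f = 0.0574 → V = 0.846 m/s; Re = 6213; f → 0.0594
  f = 0.0594 → V = 0.8317 m/s; Re = 6108; f → 0.05948
Converged (Δf/f < 1%). With the final f = 0.05948: V = √(2·4.735e+05·0.01174/(0.05948·251.5·1076)) = 0.8311 m/s.

V ≈ 0.8311 m/s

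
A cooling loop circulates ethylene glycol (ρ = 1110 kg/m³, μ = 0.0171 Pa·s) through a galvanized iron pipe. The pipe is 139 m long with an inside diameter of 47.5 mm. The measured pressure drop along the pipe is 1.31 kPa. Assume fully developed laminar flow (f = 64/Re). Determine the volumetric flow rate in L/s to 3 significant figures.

For laminar flow, f = 64/Re with Re = ρVD/μ, so Darcy-Weisbach reduces to ΔP = 32μLV/D². Solving for V: V = ΔP·D²/(32μL) = 1310·(0.0475)²/(32·0.0171·139) = 0.03886 m/s.
Check: Re = ρVD/μ = 1110·0.03886·0.0475/0.0171 = 119.8 < 2300, so the laminar assumption holds.
Q = V·A = 0.03886·(π/4·0.0475²) = 6.886e-05 m³/s = 0.0689 L/s.

Q ≈ 0.0689 L/s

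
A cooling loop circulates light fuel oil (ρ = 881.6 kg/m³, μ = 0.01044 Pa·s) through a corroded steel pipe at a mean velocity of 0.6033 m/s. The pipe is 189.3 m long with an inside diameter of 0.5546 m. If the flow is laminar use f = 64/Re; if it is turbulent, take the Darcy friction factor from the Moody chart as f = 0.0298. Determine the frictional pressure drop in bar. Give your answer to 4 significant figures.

Reynolds number Re = ρVD/μ = 881.6 · 0.6033 · 0.5546 / 0.0104 = 2.825e+04.
Re > 4000 → turbulent; use the Moody-chart value f = 0.0298.
Darcy-Weisbach: ΔP = f(L/D)(ρV²/2) = 0.0298·(189.3/0.5546)·(881.6·0.6033²/2) = 0.0298·341.3·160.4 = 1632 Pa.
ΔP = 1632 Pa = 0.01632 bar.

ΔP ≈ 0.01632 bar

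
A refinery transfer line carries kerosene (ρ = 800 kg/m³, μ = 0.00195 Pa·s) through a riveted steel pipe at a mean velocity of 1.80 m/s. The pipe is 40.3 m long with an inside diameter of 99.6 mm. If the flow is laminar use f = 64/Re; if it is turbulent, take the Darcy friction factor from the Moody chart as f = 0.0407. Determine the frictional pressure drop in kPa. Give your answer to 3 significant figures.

ΔP ≈ 21.3 kPa

Reynolds number Re = ρVD/μ = 800 · 1.8 · 0.0996 / 0.00195 = 7.355e+04.
Re > 4000 → turbulent; use the Moody-chart value f = 0.0407.
Darcy-Weisbach: ΔP = f(L/D)(ρV²/2) = 0.0407·(40.3/0.0996)·(800·1.8²/2) = 0.0407·404.6·1296 = 2.134e+04 Pa.
ΔP = 2.134e+04 Pa = 21.3 kPa.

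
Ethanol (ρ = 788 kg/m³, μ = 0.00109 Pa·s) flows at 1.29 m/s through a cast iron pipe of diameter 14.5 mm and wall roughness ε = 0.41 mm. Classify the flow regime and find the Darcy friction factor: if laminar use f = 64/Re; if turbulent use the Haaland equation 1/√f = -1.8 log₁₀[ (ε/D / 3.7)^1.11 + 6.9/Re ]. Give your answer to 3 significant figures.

Re = ρVD/μ = 788·1.29·0.0145/0.00109 = 1.352e+04.
Re > 4000 → turbulent. ε/D = 0.00041/0.0145 = 0.0283; Haaland: 1/√f = -1.8 log₁₀[0.00447 + 0.00051] = 4.145, so f = 0.05821.

f ≈ 0.0582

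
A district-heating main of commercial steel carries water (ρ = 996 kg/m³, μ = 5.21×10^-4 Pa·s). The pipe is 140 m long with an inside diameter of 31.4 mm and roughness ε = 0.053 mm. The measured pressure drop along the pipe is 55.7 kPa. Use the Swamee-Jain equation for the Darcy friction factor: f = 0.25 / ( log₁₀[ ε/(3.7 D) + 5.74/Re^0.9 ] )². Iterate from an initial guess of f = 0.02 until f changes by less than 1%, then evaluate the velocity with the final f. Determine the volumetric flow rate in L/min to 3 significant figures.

Q ≈ 46.0 L/min

Rearranging Darcy-Weisbach: V = √(2·ΔP·D/(f·L·ρ)). With ε/D = 5.3e-05/0.0314 = 0.00169, iterate starting from f = 0.02:
  f = 0.02 → V = √(2·5.57e+04·0.0314/(0.02·140·996)) = 1.12 m/s; Re = ρVD/μ = 6.723e+04; f → 0.02527
  f = 0.02527 → V = 0.9963 m/s; Re = 5.981e+04; f → 0.02555
  f = 0.02555 → V = 0.9909 m/s; Re = 5.948e+04; f → 0.02556
Converged (Δf/f < 1%). With the final f = 0.02556: V = √(2·5.57e+04·0.0314/(0.02556·140·996)) = 0.9906 m/s.
Q = V·A = 0.9906·(π/4·0.0314²) = 0.0007671 m³/s = 46.0 L/min.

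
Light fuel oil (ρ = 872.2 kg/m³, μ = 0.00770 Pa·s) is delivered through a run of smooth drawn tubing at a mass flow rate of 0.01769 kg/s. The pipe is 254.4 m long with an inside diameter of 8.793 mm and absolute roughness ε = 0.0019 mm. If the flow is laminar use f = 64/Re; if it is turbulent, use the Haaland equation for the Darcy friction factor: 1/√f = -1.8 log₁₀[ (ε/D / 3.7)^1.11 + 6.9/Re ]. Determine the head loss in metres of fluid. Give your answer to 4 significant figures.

h_f ≈ 31.65 m

A = πD²/4 = π(0.008793)²/4 = 6.072e-05 m²; mean velocity V = ṁ/(ρA) = 0.01769/(872.2 · 6.072e-05) = 0.334 m/s.
Reynolds number Re = ρVD/μ = 872.2 · 0.334 · 0.008793 / 0.0077 = 332.7.
Re < 2300 → laminar flow, so f = 64/Re = 64/332.7 = 0.1924 (the turbulent correlation is not needed).
Darcy-Weisbach: ΔP = f(L/D)(ρV²/2) = 0.1924·(254.4/0.008793)·(872.2·0.334²/2) = 0.1924·2.893e+04·48.65 = 2.708e+05 Pa.
Head loss h_f = ΔP/(ρg) = 2.708e+05/(872.2·9.81) = 31.65 m.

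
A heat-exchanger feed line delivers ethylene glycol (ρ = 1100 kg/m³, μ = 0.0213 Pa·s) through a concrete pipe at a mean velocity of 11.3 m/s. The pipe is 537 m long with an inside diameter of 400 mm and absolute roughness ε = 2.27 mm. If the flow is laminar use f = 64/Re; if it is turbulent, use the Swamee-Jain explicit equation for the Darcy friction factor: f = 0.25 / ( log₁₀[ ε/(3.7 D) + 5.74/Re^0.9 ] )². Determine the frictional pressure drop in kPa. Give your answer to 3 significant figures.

Reynolds number Re = ρVD/μ = 1100 · 11.3 · 0.4 / 0.0213 = 2.334e+05.
Re > 4000 → turbulent. Relative roughness ε/D = 0.00227/0.4 = 0.00567. Swamee-Jain: f = 0.25/(log₁₀[0.00567/3.7 + 5.74/2.334e+05^0.9])² = 0.25/(log₁₀[0.00153 + 8.46e-05])² = 0.25/(-2.791)² = 0.0321.
Darcy-Weisbach: ΔP = f(L/D)(ρV²/2) = 0.0321·(537/0.4)·(1100·11.3²/2) = 0.0321·1342·7.023e+04 = 3.026e+06 Pa.
ΔP = 3.026e+06 Pa = 3030 kPa.

ΔP ≈ 3030 kPa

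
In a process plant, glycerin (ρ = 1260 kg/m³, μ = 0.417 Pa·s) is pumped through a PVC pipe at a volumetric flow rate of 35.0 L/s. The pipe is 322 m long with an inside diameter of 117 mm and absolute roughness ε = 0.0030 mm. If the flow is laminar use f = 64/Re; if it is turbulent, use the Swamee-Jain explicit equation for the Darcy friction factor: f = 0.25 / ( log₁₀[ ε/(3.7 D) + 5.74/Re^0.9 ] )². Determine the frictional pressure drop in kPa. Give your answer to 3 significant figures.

ΔP ≈ 1020 kPa

Q = 35.0 L/s = 35.0/1000 = 0.035 m³/s.
Cross-sectional area A = πD²/4 = π(0.117)²/4 = 0.01075 m²; mean velocity V = Q/A = 0.035/0.01075 = 3.255 m/s.
Reynolds number Re = ρVD/μ = 1260 · 3.255 · 0.117 / 0.417 = 1151.
Re < 2300 → laminar flow, so f = 64/Re = 64/1151 = 0.05561 (the turbulent correlation is not needed).
Darcy-Weisbach: ΔP = f(L/D)(ρV²/2) = 0.05561·(322/0.117)·(1260·3.255²/2) = 0.05561·2752·6677 = 1.022e+06 Pa.
ΔP = 1.022e+06 Pa = 1020 kPa.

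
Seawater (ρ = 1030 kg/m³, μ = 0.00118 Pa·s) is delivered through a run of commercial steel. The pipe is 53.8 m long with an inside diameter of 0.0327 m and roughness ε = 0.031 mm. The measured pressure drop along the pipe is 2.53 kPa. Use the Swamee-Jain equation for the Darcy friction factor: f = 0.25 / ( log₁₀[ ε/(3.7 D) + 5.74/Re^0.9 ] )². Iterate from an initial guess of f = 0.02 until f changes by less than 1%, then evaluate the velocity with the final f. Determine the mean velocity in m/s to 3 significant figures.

V ≈ 0.297 m/s

Rearranging Darcy-Weisbach: V = √(2·ΔP·D/(f·L·ρ)). With ε/D = 3.1e-05/0.0327 = 0.000948, iterate starting from f = 0.02:
  f = 0.02 → V = √(2·2530·0.0327/(0.02·53.8·1030)) = 0.3864 m/s; Re = ρVD/μ = 1.103e+04; f → 0.03183
  f = 0.03183 → V = 0.3063 m/s; Re = 8742; f → 0.03367
  f = 0.03367 → V = 0.2978 m/s; Re = 8500; f → 0.0339
Converged (Δf/f < 1%). With the final f = 0.0339: V = √(2·2530·0.0327/(0.0339·53.8·1030)) = 0.2968 m/s.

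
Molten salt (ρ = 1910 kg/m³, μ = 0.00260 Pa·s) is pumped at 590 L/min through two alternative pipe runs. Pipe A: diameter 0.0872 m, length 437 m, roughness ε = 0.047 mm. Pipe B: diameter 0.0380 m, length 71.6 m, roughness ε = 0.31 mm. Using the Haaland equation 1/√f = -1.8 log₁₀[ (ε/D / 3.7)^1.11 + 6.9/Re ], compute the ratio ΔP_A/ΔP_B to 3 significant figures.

Pipe A: V = Q/A = 0.009833/0.005972 = 1.647 m/s; Re = 1.055e+05; ε/D = 0.000539; Haaland → f = 0.0201; ΔP_A = f(L/D)(ρV²/2) = 2.608e+05 Pa.
Pipe B: V = Q/A = 0.009833/0.001134 = 8.67 m/s; Re = 2.42e+05; ε/D = 0.00816; Haaland → f = 0.03576; ΔP_B = f(L/D)(ρV²/2) = 4.837e+06 Pa.
ΔP_A/ΔP_B = 2.608e+05/4.837e+06 = 0.0539.

ΔP_A/ΔP_B ≈ 0.0539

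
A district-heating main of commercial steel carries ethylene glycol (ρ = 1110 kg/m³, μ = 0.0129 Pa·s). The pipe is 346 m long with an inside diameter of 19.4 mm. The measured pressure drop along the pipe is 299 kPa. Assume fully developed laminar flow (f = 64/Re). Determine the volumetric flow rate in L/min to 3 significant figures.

For laminar flow, f = 64/Re with Re = ρVD/μ, so Darcy-Weisbach reduces to ΔP = 32μLV/D². Solving for V: V = ΔP·D²/(32μL) = 2.99e+05·(0.0194)²/(32·0.0129·346) = 0.7879 m/s.
Check: Re = ρVD/μ = 1110·0.7879·0.0194/0.0129 = 1315 < 2300, so the laminar assumption holds.
Q = V·A = 0.7879·(π/4·0.0194²) = 0.0002329 m³/s = 14.0 L/min.

Q ≈ 14.0 L/min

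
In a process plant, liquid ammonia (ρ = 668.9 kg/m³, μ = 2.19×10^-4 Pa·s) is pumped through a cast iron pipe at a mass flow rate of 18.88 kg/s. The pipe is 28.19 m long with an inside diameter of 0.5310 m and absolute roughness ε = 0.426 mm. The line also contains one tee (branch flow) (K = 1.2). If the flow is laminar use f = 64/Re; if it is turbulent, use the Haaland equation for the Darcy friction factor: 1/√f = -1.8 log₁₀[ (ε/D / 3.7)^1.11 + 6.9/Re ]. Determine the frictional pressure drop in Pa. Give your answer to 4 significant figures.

ΔP ≈ 12.30 Pa

A = πD²/4 = π(0.531)²/4 = 0.2215 m²; mean velocity V = ṁ/(ρA) = 18.88/(668.9 · 0.2215) = 0.1275 m/s.
Reynolds number Re = ρVD/μ = 668.9 · 0.1275 · 0.531 / 0.000219 = 2.067e+05.
Re > 4000 → turbulent. Relative roughness ε/D = 0.000426/0.531 = 0.000802. Haaland: 1/√f = -1.8 log₁₀[(0.000802/3.7)^1.11 + 6.9/2.067e+05] = -1.8 log₁₀[8.57e-05 + 3.34e-05] = 7.063, so f = 0.02004.
Total minor-loss coefficient ΣK = 1·1.2 = 1.2.
ΔP = [f·L/D + ΣK]·(ρV²/2) = [0.02004·28.19/0.531 + 1.2]·(668.9·0.1275²/2) = [1.064 + 1.2]·5.433 = 12.3 Pa.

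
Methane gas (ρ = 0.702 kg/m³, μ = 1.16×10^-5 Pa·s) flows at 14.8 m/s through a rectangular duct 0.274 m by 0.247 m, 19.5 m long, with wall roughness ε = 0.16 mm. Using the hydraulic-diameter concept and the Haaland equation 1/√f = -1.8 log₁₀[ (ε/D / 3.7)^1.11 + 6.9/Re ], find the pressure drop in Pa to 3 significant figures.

Hydraulic diameter D_h = 4A/P = 4·(0.274·0.247)/(2·(0.274+0.247)) = 0.2707/1.042 = 0.2598 m.
Re = ρVD_h/μ = 0.702·14.8·0.2598/1.16e-05 = 2.327e+05.
ε/D_h = 0.00016/0.2598 = 0.000616; Haaland gives 1/√f = -1.8 log₁₀[6.39e-05+2.97e-05] = 7.252, so f = 0.01901.
ΔP = f(L/D_h)(ρV²/2) = 0.01901·19.5/0.2598·76.88 = 109.7 Pa.

ΔP ≈ 110 Pa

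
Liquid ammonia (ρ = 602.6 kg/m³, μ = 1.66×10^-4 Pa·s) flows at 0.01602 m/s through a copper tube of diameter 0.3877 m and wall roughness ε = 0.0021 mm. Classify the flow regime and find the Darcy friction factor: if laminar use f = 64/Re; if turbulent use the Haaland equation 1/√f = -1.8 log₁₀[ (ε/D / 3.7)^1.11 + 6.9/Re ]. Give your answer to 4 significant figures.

Re = ρVD/μ = 602.6·0.01602·0.3877/0.000166 = 2.255e+04.
Re > 4000 → turbulent. ε/D = 2.1e-06/0.3877 = 5.42e-06; Haaland: 1/√f = -1.8 log₁₀[3.34e-07 + 0.000306] = 6.325, so f = 0.025.

f ≈ 0.02500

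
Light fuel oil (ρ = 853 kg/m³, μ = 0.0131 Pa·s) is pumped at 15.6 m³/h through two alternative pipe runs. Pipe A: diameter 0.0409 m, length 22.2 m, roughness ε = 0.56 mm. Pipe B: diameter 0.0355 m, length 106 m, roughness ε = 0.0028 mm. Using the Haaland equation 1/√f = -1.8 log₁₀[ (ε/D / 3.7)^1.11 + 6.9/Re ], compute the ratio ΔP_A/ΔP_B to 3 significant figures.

ΔP_A/ΔP_B ≈ 0.158

Pipe A: V = Q/A = 0.004333/0.001314 = 3.298 m/s; Re = 8784; ε/D = 0.0137; Haaland → f = 0.04727; ΔP_A = f(L/D)(ρV²/2) = 1.19e+05 Pa.
Pipe B: V = Q/A = 0.004333/0.0009898 = 4.378 m/s; Re = 1.012e+04; ε/D = 7.89e-05; Haaland → f = 0.03087; ΔP_B = f(L/D)(ρV²/2) = 7.534e+05 Pa.
ΔP_A/ΔP_B = 1.19e+05/7.534e+05 = 0.158.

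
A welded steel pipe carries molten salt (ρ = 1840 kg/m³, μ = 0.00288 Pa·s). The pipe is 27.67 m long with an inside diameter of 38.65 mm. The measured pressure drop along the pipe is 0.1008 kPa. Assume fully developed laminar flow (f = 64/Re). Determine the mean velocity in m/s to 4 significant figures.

V ≈ 0.05905 m/s

For laminar flow, f = 64/Re with Re = ρVD/μ, so Darcy-Weisbach reduces to ΔP = 32μLV/D². Solving for V: V = ΔP·D²/(32μL) = 100.8·(0.03865)²/(32·0.00288·27.67) = 0.05905 m/s.
Check: Re = ρVD/μ = 1840·0.05905·0.03865/0.00288 = 1458 < 2300, so the laminar assumption holds.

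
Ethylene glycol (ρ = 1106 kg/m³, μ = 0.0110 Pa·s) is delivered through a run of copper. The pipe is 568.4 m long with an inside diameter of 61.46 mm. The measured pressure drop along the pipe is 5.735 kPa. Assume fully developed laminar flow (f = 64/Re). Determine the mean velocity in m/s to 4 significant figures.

V ≈ 0.1083 m/s

For laminar flow, f = 64/Re with Re = ρVD/μ, so Darcy-Weisbach reduces to ΔP = 32μLV/D². Solving for V: V = ΔP·D²/(32μL) = 5735·(0.06146)²/(32·0.011·568.4) = 0.1083 m/s.
Check: Re = ρVD/μ = 1106·0.1083·0.06146/0.011 = 669.1 < 2300, so the laminar assumption holds.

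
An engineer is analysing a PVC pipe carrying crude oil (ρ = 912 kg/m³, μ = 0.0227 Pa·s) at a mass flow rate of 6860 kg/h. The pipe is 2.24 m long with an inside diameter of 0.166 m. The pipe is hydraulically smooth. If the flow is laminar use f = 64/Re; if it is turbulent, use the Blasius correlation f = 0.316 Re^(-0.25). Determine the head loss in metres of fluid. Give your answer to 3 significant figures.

ṁ = 6860 kg/h = 6860/3600 = 1.906 kg/s.
A = πD²/4 = π(0.166)²/4 = 0.02164 m²; mean velocity V = ṁ/(ρA) = 1.906/(912 · 0.02164) = 0.09654 m/s.
Reynolds number Re = ρVD/μ = 912 · 0.09654 · 0.166 / 0.0227 = 643.9.
Re < 2300 → laminar flow, so f = 64/Re = 64/643.9 = 0.0994 (the turbulent correlation is not needed).
Darcy-Weisbach: ΔP = f(L/D)(ρV²/2) = 0.0994·(2.24/0.166)·(912·0.09654²/2) = 0.0994·13.49·4.25 = 5.701 Pa.
Head loss h_f = ΔP/(ρg) = 5.701/(912·9.81) = 6.37×10^-4 m.

h_f ≈ 6.37×10^-4 m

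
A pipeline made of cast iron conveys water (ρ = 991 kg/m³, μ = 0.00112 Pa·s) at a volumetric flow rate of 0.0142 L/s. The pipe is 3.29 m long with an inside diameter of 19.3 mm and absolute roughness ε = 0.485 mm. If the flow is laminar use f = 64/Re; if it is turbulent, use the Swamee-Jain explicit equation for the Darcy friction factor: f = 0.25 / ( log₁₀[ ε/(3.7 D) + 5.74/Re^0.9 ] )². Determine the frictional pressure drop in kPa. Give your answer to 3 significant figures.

Q = 0.0142 L/s = 0.0142/1000 = 1.42e-05 m³/s.
Cross-sectional area A = πD²/4 = π(0.0193)²/4 = 0.0002926 m²; mean velocity V = Q/A = 1.42e-05/0.0002926 = 0.04854 m/s.
Reynolds number Re = ρVD/μ = 991 · 0.04854 · 0.0193 / 0.00112 = 828.9.
Re < 2300 → laminar flow, so f = 64/Re = 64/828.9 = 0.07721 (the turbulent correlation is not needed).
Darcy-Weisbach: ΔP = f(L/D)(ρV²/2) = 0.07721·(3.29/0.0193)·(991·0.04854²/2) = 0.07721·170.5·1.167 = 15.37 Pa.
ΔP = 15.37 Pa = 0.0154 kPa.

ΔP ≈ 0.0154 kPa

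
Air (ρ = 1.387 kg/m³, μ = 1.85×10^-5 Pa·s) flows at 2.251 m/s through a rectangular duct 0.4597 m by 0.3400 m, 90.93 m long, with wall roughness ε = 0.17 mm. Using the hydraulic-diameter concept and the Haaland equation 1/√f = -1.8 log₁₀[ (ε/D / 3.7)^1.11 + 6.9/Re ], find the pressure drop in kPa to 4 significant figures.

Hydraulic diameter D_h = 4A/P = 4·(0.4597·0.34)/(2·(0.4597+0.34)) = 0.6252/1.599 = 0.3909 m.
Re = ρVD_h/μ = 1.387·2.251·0.3909/1.85e-05 = 6.597e+04.
ε/D_h = 0.00017/0.3909 = 0.000435; Haaland gives 1/√f = -1.8 log₁₀[4.34e-05+0.000105] = 6.893, so f = 0.02104.
ΔP = f(L/D_h)(ρV²/2) = 0.02104·90.93/0.3909·3.514 = 17.2 Pa.
ΔP = 0.01720 kPa.

ΔP ≈ 0.01720 kPa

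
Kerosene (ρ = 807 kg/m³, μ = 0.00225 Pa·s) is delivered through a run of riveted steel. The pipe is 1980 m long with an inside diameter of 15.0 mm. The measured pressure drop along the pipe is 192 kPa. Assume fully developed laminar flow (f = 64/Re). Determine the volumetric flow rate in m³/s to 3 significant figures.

Q ≈ 5.35×10^-5 m³/s

For laminar flow, f = 64/Re with Re = ρVD/μ, so Darcy-Weisbach reduces to ΔP = 32μLV/D². Solving for V: V = ΔP·D²/(32μL) = 1.92e+05·(0.015)²/(32·0.00225·1980) = 0.303 m/s.
Check: Re = ρVD/μ = 807·0.303·0.015/0.00225 = 1630 < 2300, so the laminar assumption holds.
Q = V·A = 0.303·(π/4·0.015²) = 5.355e-05 m³/s = 5.35×10^-5 m³/s.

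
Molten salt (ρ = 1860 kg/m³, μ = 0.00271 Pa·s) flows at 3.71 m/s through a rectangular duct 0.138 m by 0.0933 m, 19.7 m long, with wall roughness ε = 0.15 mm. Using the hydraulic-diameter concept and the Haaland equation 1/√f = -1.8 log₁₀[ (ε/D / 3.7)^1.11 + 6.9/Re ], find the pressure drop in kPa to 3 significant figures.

Hydraulic diameter D_h = 4A/P = 4·(0.138·0.0933)/(2·(0.138+0.0933)) = 0.0515/0.4626 = 0.1113 m.
Re = ρVD_h/μ = 1860·3.71·0.1113/0.00271 = 2.835e+05.
ε/D_h = 0.00015/0.1113 = 0.00135; Haaland gives 1/√f = -1.8 log₁₀[0.000152+2.43e-05] = 6.755, so f = 0.02192.
ΔP = f(L/D_h)(ρV²/2) = 0.02192·19.7/0.1113·1.28e+04 = 4.964e+04 Pa.
ΔP = 49.6 kPa.

ΔP ≈ 49.6 kPa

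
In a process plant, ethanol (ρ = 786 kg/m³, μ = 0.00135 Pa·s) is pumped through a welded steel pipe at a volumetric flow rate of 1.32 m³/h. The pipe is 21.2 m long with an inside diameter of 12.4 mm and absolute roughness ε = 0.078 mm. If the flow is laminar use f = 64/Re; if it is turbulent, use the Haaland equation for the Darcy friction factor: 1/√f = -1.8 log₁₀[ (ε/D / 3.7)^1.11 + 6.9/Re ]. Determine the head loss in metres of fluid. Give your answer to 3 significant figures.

h_f ≈ 28.8 m

Q = 1.32 m³/h = 1.32/3600 = 0.0003667 m³/s.
Cross-sectional area A = πD²/4 = π(0.0124)²/4 = 0.0001208 m²; mean velocity V = Q/A = 0.0003667/0.0001208 = 3.036 m/s.
Reynolds number Re = ρVD/μ = 786 · 3.036 · 0.0124 / 0.00135 = 2.192e+04.
Re > 4000 → turbulent. Relative roughness ε/D = 7.8e-05/0.0124 = 0.00629. Haaland: 1/√f = -1.8 log₁₀[(0.00629/3.7)^1.11 + 6.9/2.192e+04] = -1.8 log₁₀[0.000843 + 0.000315] = 5.285, so f = 0.0358.
Darcy-Weisbach: ΔP = f(L/D)(ρV²/2) = 0.0358·(21.2/0.0124)·(786·3.036²/2) = 0.0358·1710·3623 = 2.217e+05 Pa.
Head loss h_f = ΔP/(ρg) = 2.217e+05/(786·9.81) = 28.8 m.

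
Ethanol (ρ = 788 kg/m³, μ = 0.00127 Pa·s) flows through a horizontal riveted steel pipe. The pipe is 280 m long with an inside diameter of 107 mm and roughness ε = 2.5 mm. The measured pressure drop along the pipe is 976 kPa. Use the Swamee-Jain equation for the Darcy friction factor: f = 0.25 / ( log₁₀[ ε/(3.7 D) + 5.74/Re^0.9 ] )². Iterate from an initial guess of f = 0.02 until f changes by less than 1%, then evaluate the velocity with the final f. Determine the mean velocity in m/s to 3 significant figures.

V ≈ 4.27 m/s

Rearranging Darcy-Weisbach: V = √(2·ΔP·D/(f·L·ρ)). With ε/D = 0.0025/0.107 = 0.0234, iterate starting from f = 0.02:
  f = 0.02 → V = √(2·9.76e+05·0.107/(0.02·280·788)) = 6.88 m/s; Re = ρVD/μ = 4.568e+05; f → 0.05182
  f = 0.05182 → V = 4.274 m/s; Re = 2.838e+05; f → 0.0519
Converged (Δf/f < 1%). With the final f = 0.0519: V = √(2·9.76e+05·0.107/(0.0519·280·788)) = 4.271 m/s.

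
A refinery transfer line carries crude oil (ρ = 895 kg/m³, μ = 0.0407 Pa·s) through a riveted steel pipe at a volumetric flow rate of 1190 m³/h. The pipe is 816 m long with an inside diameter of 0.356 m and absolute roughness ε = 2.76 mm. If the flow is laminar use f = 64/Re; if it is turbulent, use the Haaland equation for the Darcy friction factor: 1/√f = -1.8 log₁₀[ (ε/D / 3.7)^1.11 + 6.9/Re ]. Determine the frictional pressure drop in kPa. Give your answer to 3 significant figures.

Q = 1190 m³/h = 1190/3600 = 0.3306 m³/s.
Cross-sectional area A = πD²/4 = π(0.356)²/4 = 0.09954 m²; mean velocity V = Q/A = 0.3306/0.09954 = 3.321 m/s.
Reynolds number Re = ρVD/μ = 895 · 3.321 · 0.356 / 0.0407 = 2.6e+04.
Re > 4000 → turbulent. Relative roughness ε/D = 0.00276/0.356 = 0.00775. Haaland: 1/√f = -1.8 log₁₀[(0.00775/3.7)^1.11 + 6.9/2.6e+04] = -1.8 log₁₀[0.00106 + 0.000265] = 5.178, so f = 0.0373.
Darcy-Weisbach: ΔP = f(L/D)(ρV²/2) = 0.0373·(816/0.356)·(895·3.321²/2) = 0.0373·2292·4935 = 4.219e+05 Pa.
ΔP = 4.219e+05 Pa = 422 kPa.

ΔP ≈ 422 kPa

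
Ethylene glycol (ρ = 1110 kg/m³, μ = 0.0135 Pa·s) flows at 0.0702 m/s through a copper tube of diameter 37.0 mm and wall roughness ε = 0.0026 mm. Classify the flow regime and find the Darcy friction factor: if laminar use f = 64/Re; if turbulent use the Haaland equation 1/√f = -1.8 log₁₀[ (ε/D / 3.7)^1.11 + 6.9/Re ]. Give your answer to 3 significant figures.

Re = ρVD/μ = 1110·0.0702·0.037/0.0135 = 213.6.
Re < 2300 → laminar, so f = 64/Re = 0.2997 (roughness is irrelevant in laminar flow).

f ≈ 0.300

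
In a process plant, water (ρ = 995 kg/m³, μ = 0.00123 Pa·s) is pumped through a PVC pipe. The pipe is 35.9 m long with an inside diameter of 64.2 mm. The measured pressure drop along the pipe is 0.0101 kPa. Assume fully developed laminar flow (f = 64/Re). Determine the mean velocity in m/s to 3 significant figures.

V ≈ 0.0295 m/s

For laminar flow, f = 64/Re with Re = ρVD/μ, so Darcy-Weisbach reduces to ΔP = 32μLV/D². Solving for V: V = ΔP·D²/(32μL) = 10.1·(0.0642)²/(32·0.00123·35.9) = 0.02946 m/s.
Check: Re = ρVD/μ = 995·0.02946·0.0642/0.00123 = 1530 < 2300, so the laminar assumption holds.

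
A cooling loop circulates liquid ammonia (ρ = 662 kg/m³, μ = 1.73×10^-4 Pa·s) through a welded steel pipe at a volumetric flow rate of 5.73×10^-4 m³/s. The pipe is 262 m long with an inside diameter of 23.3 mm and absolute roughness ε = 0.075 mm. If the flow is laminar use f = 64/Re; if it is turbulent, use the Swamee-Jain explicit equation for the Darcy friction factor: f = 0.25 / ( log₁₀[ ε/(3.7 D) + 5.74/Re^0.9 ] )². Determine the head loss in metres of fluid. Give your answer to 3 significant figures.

h_f ≈ 29.0 m

Cross-sectional area A = πD²/4 = π(0.0233)²/4 = 0.0004264 m²; mean velocity V = Q/A = 0.000573/0.0004264 = 1.344 m/s.
Reynolds number Re = ρVD/μ = 662 · 1.344 · 0.0233 / 0.000173 = 1.198e+05.
Re > 4000 → turbulent. Relative roughness ε/D = 7.5e-05/0.0233 = 0.00322. Swamee-Jain: f = 0.25/(log₁₀[0.00322/3.7 + 5.74/1.198e+05^0.9])² = 0.25/(log₁₀[0.00087 + 0.000154])² = 0.25/(-2.99)² = 0.02797.
Darcy-Weisbach: ΔP = f(L/D)(ρV²/2) = 0.02797·(262/0.0233)·(662·1.344²/2) = 0.02797·1.124e+04·597.8 = 1.88e+05 Pa.
Head loss h_f = ΔP/(ρg) = 1.88e+05/(662·9.81) = 29.0 m.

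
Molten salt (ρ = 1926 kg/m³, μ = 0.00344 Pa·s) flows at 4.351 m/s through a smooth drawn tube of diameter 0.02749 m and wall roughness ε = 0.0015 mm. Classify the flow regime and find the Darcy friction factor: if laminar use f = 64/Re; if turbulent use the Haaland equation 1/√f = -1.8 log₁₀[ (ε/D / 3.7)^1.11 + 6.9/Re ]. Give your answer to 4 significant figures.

f ≈ 0.01959

Re = ρVD/μ = 1926·4.351·0.02749/0.00344 = 6.697e+04.
Re > 4000 → turbulent. ε/D = 1.5e-06/0.02749 = 5.46e-05; Haaland: 1/√f = -1.8 log₁₀[4.34e-06 + 0.000103] = 7.144, so f = 0.01959.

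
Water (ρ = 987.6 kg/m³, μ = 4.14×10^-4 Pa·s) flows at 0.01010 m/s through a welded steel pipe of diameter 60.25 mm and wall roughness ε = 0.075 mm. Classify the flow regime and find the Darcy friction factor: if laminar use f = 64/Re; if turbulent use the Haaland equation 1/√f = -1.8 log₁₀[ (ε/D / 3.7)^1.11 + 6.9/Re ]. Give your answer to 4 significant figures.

Re = ρVD/μ = 987.6·0.0101·0.06025/0.000414 = 1452.
Re < 2300 → laminar, so f = 64/Re = 0.04409 (roughness is irrelevant in laminar flow).

f ≈ 0.04409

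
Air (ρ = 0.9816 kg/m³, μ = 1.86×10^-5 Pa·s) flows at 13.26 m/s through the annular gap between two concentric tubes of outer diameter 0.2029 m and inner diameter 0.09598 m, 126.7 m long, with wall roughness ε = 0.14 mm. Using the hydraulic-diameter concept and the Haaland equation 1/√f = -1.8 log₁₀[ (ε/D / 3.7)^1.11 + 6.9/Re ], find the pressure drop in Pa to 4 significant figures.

ΔP ≈ 2408 Pa

Hydraulic diameter D_h = 4A/P = D_o - D_i = 0.2029 - 0.09598 = 0.1069 m.
Re = ρVD_h/μ = 0.9816·13.26·0.1069/1.86e-05 = 7.482e+04.
ε/D_h = 0.00014/0.1069 = 0.00131; Haaland gives 1/√f = -1.8 log₁₀[0.000148+9.22e-05] = 6.516, so f = 0.02355.
ΔP = f(L/D_h)(ρV²/2) = 0.02355·126.7/0.1069·86.3 = 2408 Pa.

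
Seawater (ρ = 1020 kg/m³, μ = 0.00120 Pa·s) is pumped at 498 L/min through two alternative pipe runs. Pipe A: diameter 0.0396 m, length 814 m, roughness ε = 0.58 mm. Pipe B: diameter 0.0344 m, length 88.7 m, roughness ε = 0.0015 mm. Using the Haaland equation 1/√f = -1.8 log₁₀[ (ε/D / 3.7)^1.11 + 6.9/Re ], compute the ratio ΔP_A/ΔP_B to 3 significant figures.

ΔP_A/ΔP_B ≈ 13.1

Pipe A: V = Q/A = 0.0083/0.001232 = 6.739 m/s; Re = 2.268e+05; ε/D = 0.0146; Haaland → f = 0.0436; ΔP_A = f(L/D)(ρV²/2) = 2.076e+07 Pa.
Pipe B: V = Q/A = 0.0083/0.0009294 = 8.93 m/s; Re = 2.611e+05; ε/D = 4.36e-05; Haaland → f = 0.01507; ΔP_B = f(L/D)(ρV²/2) = 1.58e+06 Pa.
ΔP_A/ΔP_B = 2.076e+07/1.58e+06 = 13.1.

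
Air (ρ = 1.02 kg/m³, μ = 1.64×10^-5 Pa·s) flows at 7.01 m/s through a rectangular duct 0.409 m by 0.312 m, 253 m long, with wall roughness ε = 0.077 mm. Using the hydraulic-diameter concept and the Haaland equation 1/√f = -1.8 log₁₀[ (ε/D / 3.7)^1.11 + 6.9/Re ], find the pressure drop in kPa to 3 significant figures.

Hydraulic diameter D_h = 4A/P = 4·(0.409·0.312)/(2·(0.409+0.312)) = 0.5104/1.442 = 0.354 m.
Re = ρVD_h/μ = 1.02·7.01·0.354/1.64e-05 = 1.543e+05.
ε/D_h = 7.7e-05/0.354 = 0.000218; Haaland gives 1/√f = -1.8 log₁₀[2.01e-05+4.47e-05] = 7.539, so f = 0.0176.
ΔP = f(L/D_h)(ρV²/2) = 0.0176·253/0.354·25.06 = 315.2 Pa.
ΔP = 0.315 kPa.

ΔP ≈ 0.315 kPa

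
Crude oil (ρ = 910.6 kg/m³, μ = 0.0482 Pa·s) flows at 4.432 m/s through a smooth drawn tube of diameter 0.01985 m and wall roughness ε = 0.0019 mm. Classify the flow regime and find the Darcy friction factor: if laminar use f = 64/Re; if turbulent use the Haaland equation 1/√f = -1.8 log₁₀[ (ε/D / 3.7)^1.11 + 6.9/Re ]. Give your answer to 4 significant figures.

Re = ρVD/μ = 910.6·4.432·0.01985/0.0482 = 1662.
Re < 2300 → laminar, so f = 64/Re = 0.03851 (roughness is irrelevant in laminar flow).

f ≈ 0.03851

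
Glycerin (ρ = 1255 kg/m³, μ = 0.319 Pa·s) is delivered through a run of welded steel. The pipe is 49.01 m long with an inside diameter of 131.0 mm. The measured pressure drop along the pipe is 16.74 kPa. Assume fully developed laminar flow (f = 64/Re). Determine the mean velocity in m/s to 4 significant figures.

V ≈ 0.5742 m/s

For laminar flow, f = 64/Re with Re = ρVD/μ, so Darcy-Weisbach reduces to ΔP = 32μLV/D². Solving for V: V = ΔP·D²/(32μL) = 1.674e+04·(0.131)²/(32·0.319·49.01) = 0.5742 m/s.
Check: Re = ρVD/μ = 1255·0.5742·0.131/0.319 = 295.9 < 2300, so the laminar assumption holds.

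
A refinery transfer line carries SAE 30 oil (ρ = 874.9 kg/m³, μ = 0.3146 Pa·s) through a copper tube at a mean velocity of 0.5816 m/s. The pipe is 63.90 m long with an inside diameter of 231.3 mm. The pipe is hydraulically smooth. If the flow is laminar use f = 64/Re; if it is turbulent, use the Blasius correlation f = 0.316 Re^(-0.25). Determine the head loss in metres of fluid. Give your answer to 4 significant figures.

h_f ≈ 0.8148 m

Reynolds number Re = ρVD/μ = 874.9 · 0.5816 · 0.2313 / 0.315 = 374.1.
Re < 2300 → laminar flow, so f = 64/Re = 64/374.1 = 0.1711 (the turbulent correlation is not needed).
Darcy-Weisbach: ΔP = f(L/D)(ρV²/2) = 0.1711·(63.9/0.2313)·(874.9·0.5816²/2) = 0.1711·276.3·148 = 6993 Pa.
Head loss h_f = ΔP/(ρg) = 6993/(874.9·9.81) = 0.8148 m.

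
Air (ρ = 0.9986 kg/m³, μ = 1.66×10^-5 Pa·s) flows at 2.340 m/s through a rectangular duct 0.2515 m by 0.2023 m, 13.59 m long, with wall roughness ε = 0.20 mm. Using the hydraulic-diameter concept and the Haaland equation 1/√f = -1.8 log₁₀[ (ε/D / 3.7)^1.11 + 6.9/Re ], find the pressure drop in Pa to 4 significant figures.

ΔP ≈ 4.171 Pa

Hydraulic diameter D_h = 4A/P = 4·(0.2515·0.2023)/(2·(0.2515+0.2023)) = 0.2035/0.9076 = 0.2242 m.
Re = ρVD_h/μ = 0.9986·2.34·0.2242/1.66e-05 = 3.156e+04.
ε/D_h = 0.0002/0.2242 = 0.000892; Haaland gives 1/√f = -1.8 log₁₀[9.64e-05+0.000219] = 6.303, so f = 0.02517.
ΔP = f(L/D_h)(ρV²/2) = 0.02517·13.59/0.2242·2.734 = 4.171 Pa.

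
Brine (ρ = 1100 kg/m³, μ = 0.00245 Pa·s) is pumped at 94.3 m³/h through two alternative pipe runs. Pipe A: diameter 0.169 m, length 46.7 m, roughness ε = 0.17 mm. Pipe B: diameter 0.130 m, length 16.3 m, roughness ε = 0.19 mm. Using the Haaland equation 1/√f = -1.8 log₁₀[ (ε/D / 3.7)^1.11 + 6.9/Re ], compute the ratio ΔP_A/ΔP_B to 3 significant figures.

ΔP_A/ΔP_B ≈ 0.738

Pipe A: V = Q/A = 0.02619/0.02243 = 1.168 m/s; Re = 8.861e+04; ε/D = 0.00101; Haaland → f = 0.02224; ΔP_A = f(L/D)(ρV²/2) = 4608 Pa.
Pipe B: V = Q/A = 0.02619/0.01327 = 1.973 m/s; Re = 1.152e+05; ε/D = 0.00146; Haaland → f = 0.02324; ΔP_B = f(L/D)(ρV²/2) = 6241 Pa.
ΔP_A/ΔP_B = 4608/6241 = 0.738.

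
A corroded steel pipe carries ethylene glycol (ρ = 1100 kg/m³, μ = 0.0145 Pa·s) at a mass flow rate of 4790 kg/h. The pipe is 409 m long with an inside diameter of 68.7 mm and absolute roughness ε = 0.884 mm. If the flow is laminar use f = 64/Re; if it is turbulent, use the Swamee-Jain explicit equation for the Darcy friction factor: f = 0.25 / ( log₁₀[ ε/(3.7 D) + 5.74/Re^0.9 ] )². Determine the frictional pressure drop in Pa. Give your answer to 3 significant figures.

ṁ = 4790 kg/h = 4790/3600 = 1.331 kg/s.
A = πD²/4 = π(0.0687)²/4 = 0.003707 m²; mean velocity V = ṁ/(ρA) = 1.331/(1100 · 0.003707) = 0.3263 m/s.
Reynolds number Re = ρVD/μ = 1100 · 0.3263 · 0.0687 / 0.0145 = 1701.
Re < 2300 → laminar flow, so f = 64/Re = 64/1701 = 0.03763 (the turbulent correlation is not needed).
Darcy-Weisbach: ΔP = f(L/D)(ρV²/2) = 0.03763·(409/0.0687)·(1100·0.3263²/2) = 0.03763·5953·58.56 = 1.312e+04 Pa.

ΔP ≈ 13100 Pa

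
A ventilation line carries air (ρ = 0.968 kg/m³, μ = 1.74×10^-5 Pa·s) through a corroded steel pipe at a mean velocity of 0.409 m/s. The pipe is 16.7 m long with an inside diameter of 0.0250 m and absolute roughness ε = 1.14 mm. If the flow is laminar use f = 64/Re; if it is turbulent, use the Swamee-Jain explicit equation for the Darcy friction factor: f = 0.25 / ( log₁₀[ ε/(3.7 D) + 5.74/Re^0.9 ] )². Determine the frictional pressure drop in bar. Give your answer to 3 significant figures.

Reynolds number Re = ρVD/μ = 0.968 · 0.409 · 0.025 / 1.74e-05 = 568.8.
Re < 2300 → laminar flow, so f = 64/Re = 64/568.8 = 0.1125 (the turbulent correlation is not needed).
Darcy-Weisbach: ΔP = f(L/D)(ρV²/2) = 0.1125·(16.7/0.025)·(0.968·0.409²/2) = 0.1125·668·0.08096 = 6.085 Pa.
ΔP = 6.085 Pa = 6.08×10^-5 bar.

ΔP ≈ 6.08×10^-5 bar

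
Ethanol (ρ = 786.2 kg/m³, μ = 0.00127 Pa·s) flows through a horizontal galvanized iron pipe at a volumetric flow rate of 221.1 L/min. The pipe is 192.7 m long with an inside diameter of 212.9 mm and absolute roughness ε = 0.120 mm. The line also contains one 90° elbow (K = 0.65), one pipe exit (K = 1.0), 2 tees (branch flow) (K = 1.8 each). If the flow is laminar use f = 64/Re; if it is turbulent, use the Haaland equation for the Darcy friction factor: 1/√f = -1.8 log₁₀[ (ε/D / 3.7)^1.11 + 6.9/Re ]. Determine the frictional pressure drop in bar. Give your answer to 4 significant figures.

Q = 221.1 L/min = 221.1/60000 = 0.003685 m³/s.
Cross-sectional area A = πD²/4 = π(0.2129)²/4 = 0.0356 m²; mean velocity V = Q/A = 0.003685/0.0356 = 0.1035 m/s.
Reynolds number Re = ρVD/μ = 786.2 · 0.1035 · 0.2129 / 0.00127 = 1.364e+04.
Re > 4000 → turbulent. Relative roughness ε/D = 0.00012/0.2129 = 0.000564. Haaland: 1/√f = -1.8 log₁₀[(0.000564/3.7)^1.11 + 6.9/1.364e+04] = -1.8 log₁₀[5.79e-05 + 0.000506] = 5.848, so f = 0.02924.
Total minor-loss coefficient ΣK = 1·0.65 + 1·1 + 2·1.8 = 5.25.
ΔP = [f·L/D + ΣK]·(ρV²/2) = [0.02924·192.7/0.2129 + 5.25]·(786.2·0.1035²/2) = [26.47 + 5.25]·4.212 = 133.6 Pa.
ΔP = 133.6 Pa = 0.001336 bar.

ΔP ≈ 0.001336 bar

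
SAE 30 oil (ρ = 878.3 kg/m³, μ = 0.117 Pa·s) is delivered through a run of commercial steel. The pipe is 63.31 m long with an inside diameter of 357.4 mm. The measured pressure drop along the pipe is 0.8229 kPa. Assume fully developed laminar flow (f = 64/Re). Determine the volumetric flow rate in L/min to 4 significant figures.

Q ≈ 2669 L/min

For laminar flow, f = 64/Re with Re = ρVD/μ, so Darcy-Weisbach reduces to ΔP = 32μLV/D². Solving for V: V = ΔP·D²/(32μL) = 822.9·(0.3574)²/(32·0.117·63.31) = 0.4435 m/s.
Check: Re = ρVD/μ = 878.3·0.4435·0.3574/0.117 = 1190 < 2300, so the laminar assumption holds.
Q = V·A = 0.4435·(π/4·0.3574²) = 0.04449 m³/s = 2669 L/min.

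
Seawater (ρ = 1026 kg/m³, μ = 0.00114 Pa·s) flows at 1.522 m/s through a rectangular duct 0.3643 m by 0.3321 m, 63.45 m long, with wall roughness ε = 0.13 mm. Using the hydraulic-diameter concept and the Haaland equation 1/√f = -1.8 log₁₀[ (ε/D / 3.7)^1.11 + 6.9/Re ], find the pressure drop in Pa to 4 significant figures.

ΔP ≈ 3639 Pa

Hydraulic diameter D_h = 4A/P = 4·(0.3643·0.3321)/(2·(0.3643+0.3321)) = 0.4839/1.393 = 0.3475 m.
Re = ρVD_h/μ = 1026·1.522·0.3475/0.00114 = 4.759e+05.
ε/D_h = 0.00013/0.3475 = 0.000374; Haaland gives 1/√f = -1.8 log₁₀[3.68e-05+1.45e-05] = 7.722, so f = 0.01677.
ΔP = f(L/D_h)(ρV²/2) = 0.01677·63.45/0.3475·1188 = 3639 Pa.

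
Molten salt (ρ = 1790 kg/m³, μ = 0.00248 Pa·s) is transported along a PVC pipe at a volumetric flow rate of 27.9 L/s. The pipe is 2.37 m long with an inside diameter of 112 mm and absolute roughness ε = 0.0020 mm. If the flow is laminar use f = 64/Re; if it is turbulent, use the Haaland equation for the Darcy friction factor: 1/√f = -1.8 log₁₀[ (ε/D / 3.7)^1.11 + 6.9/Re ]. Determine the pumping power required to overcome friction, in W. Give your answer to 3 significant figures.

Q = 27.9 L/s = 27.9/1000 = 0.0279 m³/s.
Cross-sectional area A = πD²/4 = π(0.112)²/4 = 0.009852 m²; mean velocity V = Q/A = 0.0279/0.009852 = 2.832 m/s.
Reynolds number Re = ρVD/μ = 1790 · 2.832 · 0.112 / 0.00248 = 2.289e+05.
Re > 4000 → turbulent. Relative roughness ε/D = 2e-06/0.112 = 1.79e-05. Haaland: 1/√f = -1.8 log₁₀[(1.79e-05/3.7)^1.11 + 6.9/2.289e+05] = -1.8 log₁₀[1.26e-06 + 3.01e-05] = 8.106, so f = 0.01522.
Darcy-Weisbach: ΔP = f(L/D)(ρV²/2) = 0.01522·(2.37/0.112)·(1790·2.832²/2) = 0.01522·21.16·7178 = 2312 Pa.
Pumping power P = QΔP = 0.0279·2312 = 64.50 W = 64.5 W.

P ≈ 64.5 W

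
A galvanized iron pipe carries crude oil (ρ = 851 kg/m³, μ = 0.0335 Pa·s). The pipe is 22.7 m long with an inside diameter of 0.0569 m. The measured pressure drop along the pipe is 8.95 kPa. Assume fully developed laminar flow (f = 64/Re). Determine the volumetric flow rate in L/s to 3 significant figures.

Q ≈ 3.03 L/s

For laminar flow, f = 64/Re with Re = ρVD/μ, so Darcy-Weisbach reduces to ΔP = 32μLV/D². Solving for V: V = ΔP·D²/(32μL) = 8950·(0.0569)²/(32·0.0335·22.7) = 1.191 m/s.
Check: Re = ρVD/μ = 851·1.191·0.0569/0.0335 = 1721 < 2300, so the laminar assumption holds.
Q = V·A = 1.191·(π/4·0.0569²) = 0.003028 m³/s = 3.03 L/s.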